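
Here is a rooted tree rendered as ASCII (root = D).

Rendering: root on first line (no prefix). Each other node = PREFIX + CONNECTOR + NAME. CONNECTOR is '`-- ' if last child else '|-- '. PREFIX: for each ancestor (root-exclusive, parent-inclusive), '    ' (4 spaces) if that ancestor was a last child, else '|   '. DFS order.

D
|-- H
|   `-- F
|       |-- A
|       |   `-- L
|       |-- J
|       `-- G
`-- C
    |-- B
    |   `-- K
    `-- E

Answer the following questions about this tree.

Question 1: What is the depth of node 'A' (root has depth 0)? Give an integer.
Answer: 3

Derivation:
Path from root to A: D -> H -> F -> A
Depth = number of edges = 3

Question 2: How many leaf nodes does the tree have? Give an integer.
Answer: 5

Derivation:
Leaves (nodes with no children): E, G, J, K, L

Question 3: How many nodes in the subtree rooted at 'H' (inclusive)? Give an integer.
Subtree rooted at H contains: A, F, G, H, J, L
Count = 6

Answer: 6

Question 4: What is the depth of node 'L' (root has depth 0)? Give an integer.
Answer: 4

Derivation:
Path from root to L: D -> H -> F -> A -> L
Depth = number of edges = 4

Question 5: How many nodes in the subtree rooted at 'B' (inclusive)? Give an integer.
Answer: 2

Derivation:
Subtree rooted at B contains: B, K
Count = 2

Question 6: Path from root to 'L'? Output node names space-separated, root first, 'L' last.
Answer: D H F A L

Derivation:
Walk down from root: D -> H -> F -> A -> L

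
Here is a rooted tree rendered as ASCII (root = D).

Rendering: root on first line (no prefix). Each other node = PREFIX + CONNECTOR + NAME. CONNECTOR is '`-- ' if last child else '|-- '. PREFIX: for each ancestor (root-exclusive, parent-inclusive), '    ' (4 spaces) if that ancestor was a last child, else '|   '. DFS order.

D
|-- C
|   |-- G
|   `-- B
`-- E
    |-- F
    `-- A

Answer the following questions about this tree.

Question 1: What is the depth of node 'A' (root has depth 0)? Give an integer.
Path from root to A: D -> E -> A
Depth = number of edges = 2

Answer: 2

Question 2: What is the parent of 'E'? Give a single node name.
Answer: D

Derivation:
Scan adjacency: E appears as child of D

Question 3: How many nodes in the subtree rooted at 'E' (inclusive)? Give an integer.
Subtree rooted at E contains: A, E, F
Count = 3

Answer: 3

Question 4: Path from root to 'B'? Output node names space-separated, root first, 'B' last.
Walk down from root: D -> C -> B

Answer: D C B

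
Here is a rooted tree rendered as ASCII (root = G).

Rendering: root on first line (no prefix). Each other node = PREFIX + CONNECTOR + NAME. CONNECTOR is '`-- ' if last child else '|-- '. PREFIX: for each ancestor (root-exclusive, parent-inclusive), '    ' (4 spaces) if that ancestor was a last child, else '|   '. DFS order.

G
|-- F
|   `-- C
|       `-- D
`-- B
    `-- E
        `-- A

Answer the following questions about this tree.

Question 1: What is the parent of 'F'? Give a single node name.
Scan adjacency: F appears as child of G

Answer: G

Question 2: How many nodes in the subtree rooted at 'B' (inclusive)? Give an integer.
Answer: 3

Derivation:
Subtree rooted at B contains: A, B, E
Count = 3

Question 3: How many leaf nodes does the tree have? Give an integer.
Answer: 2

Derivation:
Leaves (nodes with no children): A, D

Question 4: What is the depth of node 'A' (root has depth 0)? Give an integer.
Answer: 3

Derivation:
Path from root to A: G -> B -> E -> A
Depth = number of edges = 3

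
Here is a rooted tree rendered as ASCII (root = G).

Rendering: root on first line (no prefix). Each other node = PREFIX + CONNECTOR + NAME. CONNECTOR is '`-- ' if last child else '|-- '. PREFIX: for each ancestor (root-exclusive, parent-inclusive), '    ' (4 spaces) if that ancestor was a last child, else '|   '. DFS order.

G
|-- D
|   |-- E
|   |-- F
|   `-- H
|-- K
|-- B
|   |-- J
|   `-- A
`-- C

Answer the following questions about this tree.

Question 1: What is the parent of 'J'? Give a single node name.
Scan adjacency: J appears as child of B

Answer: B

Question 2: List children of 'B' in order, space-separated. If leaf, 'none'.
Answer: J A

Derivation:
Node B's children (from adjacency): J, A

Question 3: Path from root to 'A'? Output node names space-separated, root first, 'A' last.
Answer: G B A

Derivation:
Walk down from root: G -> B -> A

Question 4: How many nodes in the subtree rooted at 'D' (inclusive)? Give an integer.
Answer: 4

Derivation:
Subtree rooted at D contains: D, E, F, H
Count = 4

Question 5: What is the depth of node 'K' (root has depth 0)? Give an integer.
Answer: 1

Derivation:
Path from root to K: G -> K
Depth = number of edges = 1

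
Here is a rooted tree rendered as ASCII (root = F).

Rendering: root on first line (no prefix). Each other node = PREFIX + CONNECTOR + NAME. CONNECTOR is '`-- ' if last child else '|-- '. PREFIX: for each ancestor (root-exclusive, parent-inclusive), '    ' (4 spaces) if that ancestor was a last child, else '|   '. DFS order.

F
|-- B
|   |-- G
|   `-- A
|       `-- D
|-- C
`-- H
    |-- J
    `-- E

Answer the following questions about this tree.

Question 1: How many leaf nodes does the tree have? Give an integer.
Answer: 5

Derivation:
Leaves (nodes with no children): C, D, E, G, J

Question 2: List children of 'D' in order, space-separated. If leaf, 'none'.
Node D's children (from adjacency): (leaf)

Answer: none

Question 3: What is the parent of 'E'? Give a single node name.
Answer: H

Derivation:
Scan adjacency: E appears as child of H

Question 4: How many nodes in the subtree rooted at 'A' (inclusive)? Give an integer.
Answer: 2

Derivation:
Subtree rooted at A contains: A, D
Count = 2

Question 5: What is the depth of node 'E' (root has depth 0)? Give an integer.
Answer: 2

Derivation:
Path from root to E: F -> H -> E
Depth = number of edges = 2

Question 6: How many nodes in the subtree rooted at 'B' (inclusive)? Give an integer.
Answer: 4

Derivation:
Subtree rooted at B contains: A, B, D, G
Count = 4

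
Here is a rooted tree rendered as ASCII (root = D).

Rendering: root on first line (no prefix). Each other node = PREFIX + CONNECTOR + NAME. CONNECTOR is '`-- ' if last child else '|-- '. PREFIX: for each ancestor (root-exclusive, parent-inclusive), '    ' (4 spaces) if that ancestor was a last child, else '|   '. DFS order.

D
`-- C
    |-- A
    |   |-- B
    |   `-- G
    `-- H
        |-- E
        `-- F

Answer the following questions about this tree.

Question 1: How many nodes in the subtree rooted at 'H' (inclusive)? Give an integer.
Subtree rooted at H contains: E, F, H
Count = 3

Answer: 3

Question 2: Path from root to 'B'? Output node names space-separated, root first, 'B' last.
Walk down from root: D -> C -> A -> B

Answer: D C A B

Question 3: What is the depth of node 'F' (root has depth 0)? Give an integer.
Path from root to F: D -> C -> H -> F
Depth = number of edges = 3

Answer: 3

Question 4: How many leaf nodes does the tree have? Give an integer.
Answer: 4

Derivation:
Leaves (nodes with no children): B, E, F, G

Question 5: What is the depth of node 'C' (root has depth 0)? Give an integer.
Path from root to C: D -> C
Depth = number of edges = 1

Answer: 1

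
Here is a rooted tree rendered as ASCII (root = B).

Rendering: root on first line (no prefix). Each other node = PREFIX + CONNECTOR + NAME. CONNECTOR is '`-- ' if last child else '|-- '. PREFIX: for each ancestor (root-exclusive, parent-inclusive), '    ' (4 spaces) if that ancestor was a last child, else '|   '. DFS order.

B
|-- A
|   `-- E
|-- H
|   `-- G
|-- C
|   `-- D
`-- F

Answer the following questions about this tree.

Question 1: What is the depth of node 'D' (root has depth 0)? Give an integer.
Answer: 2

Derivation:
Path from root to D: B -> C -> D
Depth = number of edges = 2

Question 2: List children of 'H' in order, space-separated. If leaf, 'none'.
Node H's children (from adjacency): G

Answer: G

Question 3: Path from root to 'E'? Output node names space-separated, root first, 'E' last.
Walk down from root: B -> A -> E

Answer: B A E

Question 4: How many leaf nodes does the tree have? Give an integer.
Leaves (nodes with no children): D, E, F, G

Answer: 4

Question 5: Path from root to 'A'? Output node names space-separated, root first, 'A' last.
Answer: B A

Derivation:
Walk down from root: B -> A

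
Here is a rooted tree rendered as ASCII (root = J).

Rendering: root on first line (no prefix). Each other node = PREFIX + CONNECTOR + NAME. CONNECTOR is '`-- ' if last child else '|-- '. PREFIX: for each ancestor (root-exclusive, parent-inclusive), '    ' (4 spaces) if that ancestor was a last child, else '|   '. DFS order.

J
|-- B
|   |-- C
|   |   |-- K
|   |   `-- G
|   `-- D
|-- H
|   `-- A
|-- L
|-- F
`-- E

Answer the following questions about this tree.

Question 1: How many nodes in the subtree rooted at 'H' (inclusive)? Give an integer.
Subtree rooted at H contains: A, H
Count = 2

Answer: 2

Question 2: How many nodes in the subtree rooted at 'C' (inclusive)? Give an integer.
Subtree rooted at C contains: C, G, K
Count = 3

Answer: 3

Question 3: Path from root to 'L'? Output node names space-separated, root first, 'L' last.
Walk down from root: J -> L

Answer: J L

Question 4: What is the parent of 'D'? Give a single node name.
Answer: B

Derivation:
Scan adjacency: D appears as child of B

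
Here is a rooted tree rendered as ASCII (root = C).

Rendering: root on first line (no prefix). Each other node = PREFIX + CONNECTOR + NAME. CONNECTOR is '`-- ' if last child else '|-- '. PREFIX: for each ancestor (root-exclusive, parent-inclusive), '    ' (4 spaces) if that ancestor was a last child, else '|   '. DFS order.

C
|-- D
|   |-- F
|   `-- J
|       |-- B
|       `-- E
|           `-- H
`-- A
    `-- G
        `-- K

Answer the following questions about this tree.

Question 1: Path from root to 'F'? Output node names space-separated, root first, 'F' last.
Walk down from root: C -> D -> F

Answer: C D F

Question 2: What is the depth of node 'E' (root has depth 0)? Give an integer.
Answer: 3

Derivation:
Path from root to E: C -> D -> J -> E
Depth = number of edges = 3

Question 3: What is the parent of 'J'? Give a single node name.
Answer: D

Derivation:
Scan adjacency: J appears as child of D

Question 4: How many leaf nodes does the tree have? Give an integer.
Leaves (nodes with no children): B, F, H, K

Answer: 4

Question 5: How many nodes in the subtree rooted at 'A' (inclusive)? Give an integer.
Answer: 3

Derivation:
Subtree rooted at A contains: A, G, K
Count = 3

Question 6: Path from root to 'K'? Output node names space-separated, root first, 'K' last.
Walk down from root: C -> A -> G -> K

Answer: C A G K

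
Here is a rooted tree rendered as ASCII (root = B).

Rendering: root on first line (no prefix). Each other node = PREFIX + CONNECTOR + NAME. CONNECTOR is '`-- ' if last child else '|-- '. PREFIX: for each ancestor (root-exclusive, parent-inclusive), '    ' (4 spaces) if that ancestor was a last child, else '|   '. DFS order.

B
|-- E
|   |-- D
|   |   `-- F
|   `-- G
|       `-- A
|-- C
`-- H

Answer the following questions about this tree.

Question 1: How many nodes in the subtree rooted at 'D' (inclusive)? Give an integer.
Answer: 2

Derivation:
Subtree rooted at D contains: D, F
Count = 2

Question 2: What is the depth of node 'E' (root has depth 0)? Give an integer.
Answer: 1

Derivation:
Path from root to E: B -> E
Depth = number of edges = 1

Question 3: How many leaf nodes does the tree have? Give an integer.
Leaves (nodes with no children): A, C, F, H

Answer: 4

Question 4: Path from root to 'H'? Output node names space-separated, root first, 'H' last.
Answer: B H

Derivation:
Walk down from root: B -> H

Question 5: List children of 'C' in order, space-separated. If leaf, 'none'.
Node C's children (from adjacency): (leaf)

Answer: none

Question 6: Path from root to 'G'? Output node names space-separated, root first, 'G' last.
Walk down from root: B -> E -> G

Answer: B E G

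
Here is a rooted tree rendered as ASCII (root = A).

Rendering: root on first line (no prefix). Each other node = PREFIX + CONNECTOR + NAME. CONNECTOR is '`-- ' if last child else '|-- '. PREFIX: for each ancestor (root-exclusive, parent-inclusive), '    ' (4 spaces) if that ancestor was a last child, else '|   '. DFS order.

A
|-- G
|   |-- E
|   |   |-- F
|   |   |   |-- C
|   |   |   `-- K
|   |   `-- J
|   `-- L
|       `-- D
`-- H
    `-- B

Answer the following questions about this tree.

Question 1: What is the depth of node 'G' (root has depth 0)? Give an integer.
Answer: 1

Derivation:
Path from root to G: A -> G
Depth = number of edges = 1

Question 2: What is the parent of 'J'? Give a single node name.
Scan adjacency: J appears as child of E

Answer: E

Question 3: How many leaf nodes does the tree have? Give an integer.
Leaves (nodes with no children): B, C, D, J, K

Answer: 5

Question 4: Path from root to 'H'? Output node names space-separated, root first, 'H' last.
Walk down from root: A -> H

Answer: A H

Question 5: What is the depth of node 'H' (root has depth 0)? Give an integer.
Path from root to H: A -> H
Depth = number of edges = 1

Answer: 1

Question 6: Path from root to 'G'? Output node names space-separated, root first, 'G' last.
Answer: A G

Derivation:
Walk down from root: A -> G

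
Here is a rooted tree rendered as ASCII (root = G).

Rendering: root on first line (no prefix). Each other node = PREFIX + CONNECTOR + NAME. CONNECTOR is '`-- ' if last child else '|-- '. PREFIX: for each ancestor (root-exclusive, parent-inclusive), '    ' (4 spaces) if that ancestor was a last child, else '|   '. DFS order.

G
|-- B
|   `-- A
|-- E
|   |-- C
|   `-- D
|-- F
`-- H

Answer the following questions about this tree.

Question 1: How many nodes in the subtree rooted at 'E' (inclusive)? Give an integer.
Subtree rooted at E contains: C, D, E
Count = 3

Answer: 3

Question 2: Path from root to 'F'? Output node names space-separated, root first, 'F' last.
Walk down from root: G -> F

Answer: G F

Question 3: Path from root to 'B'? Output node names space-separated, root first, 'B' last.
Answer: G B

Derivation:
Walk down from root: G -> B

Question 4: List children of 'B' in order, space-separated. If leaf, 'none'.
Node B's children (from adjacency): A

Answer: A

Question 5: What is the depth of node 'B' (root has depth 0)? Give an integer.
Answer: 1

Derivation:
Path from root to B: G -> B
Depth = number of edges = 1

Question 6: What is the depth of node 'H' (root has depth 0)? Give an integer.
Answer: 1

Derivation:
Path from root to H: G -> H
Depth = number of edges = 1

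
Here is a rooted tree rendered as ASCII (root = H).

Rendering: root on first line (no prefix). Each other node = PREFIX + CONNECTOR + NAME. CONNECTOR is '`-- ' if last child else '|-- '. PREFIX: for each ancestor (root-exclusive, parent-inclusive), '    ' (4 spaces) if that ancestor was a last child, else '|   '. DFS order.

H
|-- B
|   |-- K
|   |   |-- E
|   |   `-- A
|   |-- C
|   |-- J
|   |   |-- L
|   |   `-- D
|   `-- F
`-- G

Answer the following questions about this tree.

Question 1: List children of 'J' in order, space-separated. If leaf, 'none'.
Answer: L D

Derivation:
Node J's children (from adjacency): L, D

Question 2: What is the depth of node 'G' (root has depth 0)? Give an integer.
Path from root to G: H -> G
Depth = number of edges = 1

Answer: 1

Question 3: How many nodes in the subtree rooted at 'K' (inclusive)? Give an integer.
Subtree rooted at K contains: A, E, K
Count = 3

Answer: 3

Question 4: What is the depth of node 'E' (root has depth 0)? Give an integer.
Answer: 3

Derivation:
Path from root to E: H -> B -> K -> E
Depth = number of edges = 3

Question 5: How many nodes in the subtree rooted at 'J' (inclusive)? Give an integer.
Answer: 3

Derivation:
Subtree rooted at J contains: D, J, L
Count = 3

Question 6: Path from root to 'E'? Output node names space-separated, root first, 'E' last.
Walk down from root: H -> B -> K -> E

Answer: H B K E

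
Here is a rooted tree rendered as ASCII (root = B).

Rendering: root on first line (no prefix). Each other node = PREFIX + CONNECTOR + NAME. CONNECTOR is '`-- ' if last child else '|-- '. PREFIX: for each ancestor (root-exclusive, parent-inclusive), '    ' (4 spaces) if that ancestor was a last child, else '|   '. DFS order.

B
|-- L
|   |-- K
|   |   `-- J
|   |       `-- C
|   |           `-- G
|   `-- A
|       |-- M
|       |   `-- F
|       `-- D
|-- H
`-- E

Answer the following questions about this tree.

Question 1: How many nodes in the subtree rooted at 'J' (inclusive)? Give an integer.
Answer: 3

Derivation:
Subtree rooted at J contains: C, G, J
Count = 3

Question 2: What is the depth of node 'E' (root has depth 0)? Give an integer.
Answer: 1

Derivation:
Path from root to E: B -> E
Depth = number of edges = 1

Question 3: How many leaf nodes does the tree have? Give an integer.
Leaves (nodes with no children): D, E, F, G, H

Answer: 5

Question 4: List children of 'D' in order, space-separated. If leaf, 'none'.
Node D's children (from adjacency): (leaf)

Answer: none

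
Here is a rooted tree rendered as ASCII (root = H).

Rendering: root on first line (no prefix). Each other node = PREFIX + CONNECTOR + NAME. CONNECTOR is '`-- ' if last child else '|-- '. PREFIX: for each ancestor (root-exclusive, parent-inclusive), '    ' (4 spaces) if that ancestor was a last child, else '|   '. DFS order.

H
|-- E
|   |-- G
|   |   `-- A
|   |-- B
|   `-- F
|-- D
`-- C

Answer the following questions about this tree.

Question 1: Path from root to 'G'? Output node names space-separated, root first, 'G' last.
Answer: H E G

Derivation:
Walk down from root: H -> E -> G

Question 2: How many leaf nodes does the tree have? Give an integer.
Answer: 5

Derivation:
Leaves (nodes with no children): A, B, C, D, F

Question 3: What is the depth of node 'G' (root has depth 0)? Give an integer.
Path from root to G: H -> E -> G
Depth = number of edges = 2

Answer: 2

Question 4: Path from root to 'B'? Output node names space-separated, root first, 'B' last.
Walk down from root: H -> E -> B

Answer: H E B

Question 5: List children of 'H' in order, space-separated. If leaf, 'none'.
Node H's children (from adjacency): E, D, C

Answer: E D C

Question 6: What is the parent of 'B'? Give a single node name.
Answer: E

Derivation:
Scan adjacency: B appears as child of E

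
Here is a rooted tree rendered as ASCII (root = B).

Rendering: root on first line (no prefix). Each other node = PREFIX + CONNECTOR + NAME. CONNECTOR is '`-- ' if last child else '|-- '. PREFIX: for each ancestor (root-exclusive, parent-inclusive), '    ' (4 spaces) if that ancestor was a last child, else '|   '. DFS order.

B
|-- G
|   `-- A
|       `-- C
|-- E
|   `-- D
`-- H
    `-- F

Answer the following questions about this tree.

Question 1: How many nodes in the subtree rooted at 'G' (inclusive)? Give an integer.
Subtree rooted at G contains: A, C, G
Count = 3

Answer: 3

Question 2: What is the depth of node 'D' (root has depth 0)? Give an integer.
Answer: 2

Derivation:
Path from root to D: B -> E -> D
Depth = number of edges = 2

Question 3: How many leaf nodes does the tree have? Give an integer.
Answer: 3

Derivation:
Leaves (nodes with no children): C, D, F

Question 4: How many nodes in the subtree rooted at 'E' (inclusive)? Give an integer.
Subtree rooted at E contains: D, E
Count = 2

Answer: 2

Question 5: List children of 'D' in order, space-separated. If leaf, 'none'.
Node D's children (from adjacency): (leaf)

Answer: none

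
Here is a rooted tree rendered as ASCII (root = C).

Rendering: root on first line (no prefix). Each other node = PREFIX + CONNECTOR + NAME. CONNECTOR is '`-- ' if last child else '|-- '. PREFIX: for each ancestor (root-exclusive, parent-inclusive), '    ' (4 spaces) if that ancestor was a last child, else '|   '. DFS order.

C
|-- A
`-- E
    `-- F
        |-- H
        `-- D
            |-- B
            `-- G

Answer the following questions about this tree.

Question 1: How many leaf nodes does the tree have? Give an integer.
Answer: 4

Derivation:
Leaves (nodes with no children): A, B, G, H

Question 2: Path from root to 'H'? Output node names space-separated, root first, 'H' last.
Walk down from root: C -> E -> F -> H

Answer: C E F H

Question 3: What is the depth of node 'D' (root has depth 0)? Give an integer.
Path from root to D: C -> E -> F -> D
Depth = number of edges = 3

Answer: 3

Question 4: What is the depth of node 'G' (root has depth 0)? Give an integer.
Path from root to G: C -> E -> F -> D -> G
Depth = number of edges = 4

Answer: 4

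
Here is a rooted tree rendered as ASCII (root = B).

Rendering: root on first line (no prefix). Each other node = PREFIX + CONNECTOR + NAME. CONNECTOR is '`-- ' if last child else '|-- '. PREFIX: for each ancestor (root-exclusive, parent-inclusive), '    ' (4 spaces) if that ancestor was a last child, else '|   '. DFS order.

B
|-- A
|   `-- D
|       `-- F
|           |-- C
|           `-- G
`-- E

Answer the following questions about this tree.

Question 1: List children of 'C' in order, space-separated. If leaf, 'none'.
Node C's children (from adjacency): (leaf)

Answer: none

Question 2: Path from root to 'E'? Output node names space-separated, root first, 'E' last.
Answer: B E

Derivation:
Walk down from root: B -> E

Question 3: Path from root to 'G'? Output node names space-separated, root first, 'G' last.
Walk down from root: B -> A -> D -> F -> G

Answer: B A D F G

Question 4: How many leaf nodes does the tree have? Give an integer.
Leaves (nodes with no children): C, E, G

Answer: 3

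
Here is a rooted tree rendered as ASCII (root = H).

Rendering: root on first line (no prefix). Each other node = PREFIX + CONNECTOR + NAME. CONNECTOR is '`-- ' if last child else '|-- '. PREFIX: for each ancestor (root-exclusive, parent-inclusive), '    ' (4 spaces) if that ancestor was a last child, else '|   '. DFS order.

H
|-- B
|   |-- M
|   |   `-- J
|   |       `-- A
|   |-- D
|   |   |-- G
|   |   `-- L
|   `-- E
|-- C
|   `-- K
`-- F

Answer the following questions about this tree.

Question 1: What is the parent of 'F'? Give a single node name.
Answer: H

Derivation:
Scan adjacency: F appears as child of H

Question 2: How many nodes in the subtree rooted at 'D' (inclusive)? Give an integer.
Answer: 3

Derivation:
Subtree rooted at D contains: D, G, L
Count = 3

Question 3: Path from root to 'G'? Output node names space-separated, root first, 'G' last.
Walk down from root: H -> B -> D -> G

Answer: H B D G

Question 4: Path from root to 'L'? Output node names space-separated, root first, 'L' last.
Answer: H B D L

Derivation:
Walk down from root: H -> B -> D -> L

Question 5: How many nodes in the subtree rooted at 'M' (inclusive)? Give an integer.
Subtree rooted at M contains: A, J, M
Count = 3

Answer: 3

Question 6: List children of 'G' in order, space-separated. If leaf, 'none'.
Node G's children (from adjacency): (leaf)

Answer: none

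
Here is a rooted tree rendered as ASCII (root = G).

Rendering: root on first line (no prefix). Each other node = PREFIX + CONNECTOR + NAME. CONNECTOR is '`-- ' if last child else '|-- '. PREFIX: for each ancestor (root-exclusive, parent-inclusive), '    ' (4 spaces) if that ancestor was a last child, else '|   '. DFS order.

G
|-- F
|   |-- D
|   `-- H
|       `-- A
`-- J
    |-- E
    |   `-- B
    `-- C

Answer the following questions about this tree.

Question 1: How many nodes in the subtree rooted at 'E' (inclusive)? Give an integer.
Subtree rooted at E contains: B, E
Count = 2

Answer: 2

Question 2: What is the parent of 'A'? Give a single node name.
Scan adjacency: A appears as child of H

Answer: H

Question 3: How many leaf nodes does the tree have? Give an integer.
Answer: 4

Derivation:
Leaves (nodes with no children): A, B, C, D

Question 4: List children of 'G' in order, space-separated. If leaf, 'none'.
Node G's children (from adjacency): F, J

Answer: F J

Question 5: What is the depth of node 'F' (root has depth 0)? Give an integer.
Answer: 1

Derivation:
Path from root to F: G -> F
Depth = number of edges = 1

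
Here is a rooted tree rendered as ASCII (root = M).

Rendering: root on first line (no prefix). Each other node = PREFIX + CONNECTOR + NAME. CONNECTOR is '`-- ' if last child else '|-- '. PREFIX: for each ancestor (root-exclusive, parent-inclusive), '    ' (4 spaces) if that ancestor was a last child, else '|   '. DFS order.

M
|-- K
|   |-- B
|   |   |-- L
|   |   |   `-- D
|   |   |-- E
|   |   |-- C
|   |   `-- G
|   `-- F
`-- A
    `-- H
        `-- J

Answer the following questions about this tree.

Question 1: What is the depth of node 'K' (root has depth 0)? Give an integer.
Path from root to K: M -> K
Depth = number of edges = 1

Answer: 1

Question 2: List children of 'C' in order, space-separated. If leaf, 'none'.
Node C's children (from adjacency): (leaf)

Answer: none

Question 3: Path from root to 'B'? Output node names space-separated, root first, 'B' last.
Walk down from root: M -> K -> B

Answer: M K B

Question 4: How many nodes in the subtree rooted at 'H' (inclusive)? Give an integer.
Subtree rooted at H contains: H, J
Count = 2

Answer: 2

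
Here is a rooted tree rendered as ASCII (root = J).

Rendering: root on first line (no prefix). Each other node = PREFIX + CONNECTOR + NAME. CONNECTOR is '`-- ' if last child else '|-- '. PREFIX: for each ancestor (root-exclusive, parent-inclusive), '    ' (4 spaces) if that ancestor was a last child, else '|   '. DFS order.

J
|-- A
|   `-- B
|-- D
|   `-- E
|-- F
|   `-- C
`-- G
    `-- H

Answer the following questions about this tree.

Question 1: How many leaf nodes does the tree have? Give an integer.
Leaves (nodes with no children): B, C, E, H

Answer: 4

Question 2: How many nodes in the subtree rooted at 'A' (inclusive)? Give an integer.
Answer: 2

Derivation:
Subtree rooted at A contains: A, B
Count = 2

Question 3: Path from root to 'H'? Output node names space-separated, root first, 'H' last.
Answer: J G H

Derivation:
Walk down from root: J -> G -> H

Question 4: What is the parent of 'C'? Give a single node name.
Scan adjacency: C appears as child of F

Answer: F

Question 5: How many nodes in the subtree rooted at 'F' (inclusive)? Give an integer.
Answer: 2

Derivation:
Subtree rooted at F contains: C, F
Count = 2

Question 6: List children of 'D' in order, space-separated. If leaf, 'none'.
Node D's children (from adjacency): E

Answer: E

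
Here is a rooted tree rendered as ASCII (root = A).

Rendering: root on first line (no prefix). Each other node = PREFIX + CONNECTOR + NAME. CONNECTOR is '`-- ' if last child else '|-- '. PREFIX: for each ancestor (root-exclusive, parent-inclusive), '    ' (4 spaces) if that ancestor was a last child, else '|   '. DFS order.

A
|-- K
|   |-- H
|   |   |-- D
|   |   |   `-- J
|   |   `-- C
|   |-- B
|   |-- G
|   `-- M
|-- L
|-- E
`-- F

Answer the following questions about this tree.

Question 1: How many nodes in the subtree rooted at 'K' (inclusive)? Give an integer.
Answer: 8

Derivation:
Subtree rooted at K contains: B, C, D, G, H, J, K, M
Count = 8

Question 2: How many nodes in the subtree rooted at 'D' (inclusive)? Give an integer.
Subtree rooted at D contains: D, J
Count = 2

Answer: 2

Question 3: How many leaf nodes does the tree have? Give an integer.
Leaves (nodes with no children): B, C, E, F, G, J, L, M

Answer: 8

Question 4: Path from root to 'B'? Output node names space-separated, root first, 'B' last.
Walk down from root: A -> K -> B

Answer: A K B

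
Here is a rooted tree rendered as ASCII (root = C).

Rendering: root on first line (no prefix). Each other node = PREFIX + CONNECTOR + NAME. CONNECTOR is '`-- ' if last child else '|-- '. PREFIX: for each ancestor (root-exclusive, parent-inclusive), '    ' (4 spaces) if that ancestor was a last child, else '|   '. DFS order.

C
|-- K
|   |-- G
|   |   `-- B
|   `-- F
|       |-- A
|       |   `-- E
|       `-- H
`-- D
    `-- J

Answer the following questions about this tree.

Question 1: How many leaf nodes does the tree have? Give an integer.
Answer: 4

Derivation:
Leaves (nodes with no children): B, E, H, J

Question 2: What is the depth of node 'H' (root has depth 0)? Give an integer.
Path from root to H: C -> K -> F -> H
Depth = number of edges = 3

Answer: 3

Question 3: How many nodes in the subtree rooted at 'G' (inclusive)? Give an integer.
Subtree rooted at G contains: B, G
Count = 2

Answer: 2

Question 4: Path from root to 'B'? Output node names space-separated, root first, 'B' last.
Walk down from root: C -> K -> G -> B

Answer: C K G B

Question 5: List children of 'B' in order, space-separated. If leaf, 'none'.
Node B's children (from adjacency): (leaf)

Answer: none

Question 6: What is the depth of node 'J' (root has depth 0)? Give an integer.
Answer: 2

Derivation:
Path from root to J: C -> D -> J
Depth = number of edges = 2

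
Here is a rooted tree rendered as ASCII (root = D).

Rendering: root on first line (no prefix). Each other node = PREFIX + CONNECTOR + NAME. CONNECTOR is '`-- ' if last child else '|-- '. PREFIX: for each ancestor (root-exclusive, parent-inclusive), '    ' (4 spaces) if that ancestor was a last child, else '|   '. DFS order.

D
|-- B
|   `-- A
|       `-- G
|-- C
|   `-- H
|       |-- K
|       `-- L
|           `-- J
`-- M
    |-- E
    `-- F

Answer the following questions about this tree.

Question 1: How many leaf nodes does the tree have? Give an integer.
Answer: 5

Derivation:
Leaves (nodes with no children): E, F, G, J, K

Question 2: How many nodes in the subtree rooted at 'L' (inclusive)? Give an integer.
Subtree rooted at L contains: J, L
Count = 2

Answer: 2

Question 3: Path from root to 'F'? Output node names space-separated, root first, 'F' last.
Walk down from root: D -> M -> F

Answer: D M F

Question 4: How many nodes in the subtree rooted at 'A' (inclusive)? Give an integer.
Answer: 2

Derivation:
Subtree rooted at A contains: A, G
Count = 2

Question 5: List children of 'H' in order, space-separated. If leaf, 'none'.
Answer: K L

Derivation:
Node H's children (from adjacency): K, L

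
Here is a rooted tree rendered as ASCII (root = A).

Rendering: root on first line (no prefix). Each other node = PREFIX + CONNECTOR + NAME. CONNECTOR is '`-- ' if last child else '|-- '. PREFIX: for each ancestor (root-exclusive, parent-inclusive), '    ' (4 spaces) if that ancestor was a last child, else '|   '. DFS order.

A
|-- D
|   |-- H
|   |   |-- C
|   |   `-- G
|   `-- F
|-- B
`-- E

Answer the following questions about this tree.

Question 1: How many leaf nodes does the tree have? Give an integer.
Answer: 5

Derivation:
Leaves (nodes with no children): B, C, E, F, G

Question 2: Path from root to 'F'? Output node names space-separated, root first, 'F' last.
Walk down from root: A -> D -> F

Answer: A D F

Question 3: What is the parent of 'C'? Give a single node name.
Scan adjacency: C appears as child of H

Answer: H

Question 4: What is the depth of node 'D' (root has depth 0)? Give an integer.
Path from root to D: A -> D
Depth = number of edges = 1

Answer: 1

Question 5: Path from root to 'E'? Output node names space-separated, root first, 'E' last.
Walk down from root: A -> E

Answer: A E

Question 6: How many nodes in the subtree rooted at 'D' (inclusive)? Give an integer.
Subtree rooted at D contains: C, D, F, G, H
Count = 5

Answer: 5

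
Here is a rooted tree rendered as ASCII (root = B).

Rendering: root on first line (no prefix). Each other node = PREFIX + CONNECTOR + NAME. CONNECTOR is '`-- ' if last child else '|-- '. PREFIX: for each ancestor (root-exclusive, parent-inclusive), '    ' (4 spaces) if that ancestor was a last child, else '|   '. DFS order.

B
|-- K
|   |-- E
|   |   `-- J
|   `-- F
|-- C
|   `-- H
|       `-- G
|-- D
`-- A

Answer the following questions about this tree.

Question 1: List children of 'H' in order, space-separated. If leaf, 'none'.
Answer: G

Derivation:
Node H's children (from adjacency): G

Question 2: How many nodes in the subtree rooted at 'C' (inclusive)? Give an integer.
Answer: 3

Derivation:
Subtree rooted at C contains: C, G, H
Count = 3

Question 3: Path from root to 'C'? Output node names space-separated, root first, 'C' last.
Walk down from root: B -> C

Answer: B C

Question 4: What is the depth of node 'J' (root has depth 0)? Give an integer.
Path from root to J: B -> K -> E -> J
Depth = number of edges = 3

Answer: 3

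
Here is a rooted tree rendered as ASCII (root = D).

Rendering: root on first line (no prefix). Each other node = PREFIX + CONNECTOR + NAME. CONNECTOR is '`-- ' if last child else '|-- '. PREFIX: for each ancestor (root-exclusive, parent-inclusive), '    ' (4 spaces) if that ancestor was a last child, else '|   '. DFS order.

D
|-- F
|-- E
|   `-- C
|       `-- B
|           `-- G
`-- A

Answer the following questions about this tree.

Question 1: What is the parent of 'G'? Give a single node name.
Scan adjacency: G appears as child of B

Answer: B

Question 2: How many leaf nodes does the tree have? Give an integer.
Leaves (nodes with no children): A, F, G

Answer: 3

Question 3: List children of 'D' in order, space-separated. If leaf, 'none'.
Answer: F E A

Derivation:
Node D's children (from adjacency): F, E, A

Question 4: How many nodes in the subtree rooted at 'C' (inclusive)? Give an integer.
Answer: 3

Derivation:
Subtree rooted at C contains: B, C, G
Count = 3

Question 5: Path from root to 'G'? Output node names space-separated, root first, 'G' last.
Answer: D E C B G

Derivation:
Walk down from root: D -> E -> C -> B -> G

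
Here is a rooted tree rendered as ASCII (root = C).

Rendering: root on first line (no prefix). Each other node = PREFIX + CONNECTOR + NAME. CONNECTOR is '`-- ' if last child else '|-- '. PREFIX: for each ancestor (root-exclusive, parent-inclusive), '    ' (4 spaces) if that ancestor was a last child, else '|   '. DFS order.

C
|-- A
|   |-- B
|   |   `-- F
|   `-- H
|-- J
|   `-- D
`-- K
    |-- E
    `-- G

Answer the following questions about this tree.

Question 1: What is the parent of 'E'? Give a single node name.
Answer: K

Derivation:
Scan adjacency: E appears as child of K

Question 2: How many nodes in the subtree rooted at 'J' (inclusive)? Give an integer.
Subtree rooted at J contains: D, J
Count = 2

Answer: 2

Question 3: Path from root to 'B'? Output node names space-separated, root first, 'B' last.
Answer: C A B

Derivation:
Walk down from root: C -> A -> B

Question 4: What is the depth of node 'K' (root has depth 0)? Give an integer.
Path from root to K: C -> K
Depth = number of edges = 1

Answer: 1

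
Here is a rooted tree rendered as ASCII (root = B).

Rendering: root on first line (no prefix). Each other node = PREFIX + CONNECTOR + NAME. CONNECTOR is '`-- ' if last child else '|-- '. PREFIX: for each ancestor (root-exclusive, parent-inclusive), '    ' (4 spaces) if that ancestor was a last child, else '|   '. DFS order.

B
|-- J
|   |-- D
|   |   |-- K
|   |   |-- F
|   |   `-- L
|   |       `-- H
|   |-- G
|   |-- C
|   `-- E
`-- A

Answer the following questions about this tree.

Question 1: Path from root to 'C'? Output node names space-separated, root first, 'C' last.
Walk down from root: B -> J -> C

Answer: B J C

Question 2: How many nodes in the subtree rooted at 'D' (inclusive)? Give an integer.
Subtree rooted at D contains: D, F, H, K, L
Count = 5

Answer: 5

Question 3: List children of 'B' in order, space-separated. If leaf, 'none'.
Answer: J A

Derivation:
Node B's children (from adjacency): J, A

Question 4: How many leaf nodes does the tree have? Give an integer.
Answer: 7

Derivation:
Leaves (nodes with no children): A, C, E, F, G, H, K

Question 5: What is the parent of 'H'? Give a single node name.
Answer: L

Derivation:
Scan adjacency: H appears as child of L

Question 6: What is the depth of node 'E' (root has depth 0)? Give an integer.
Answer: 2

Derivation:
Path from root to E: B -> J -> E
Depth = number of edges = 2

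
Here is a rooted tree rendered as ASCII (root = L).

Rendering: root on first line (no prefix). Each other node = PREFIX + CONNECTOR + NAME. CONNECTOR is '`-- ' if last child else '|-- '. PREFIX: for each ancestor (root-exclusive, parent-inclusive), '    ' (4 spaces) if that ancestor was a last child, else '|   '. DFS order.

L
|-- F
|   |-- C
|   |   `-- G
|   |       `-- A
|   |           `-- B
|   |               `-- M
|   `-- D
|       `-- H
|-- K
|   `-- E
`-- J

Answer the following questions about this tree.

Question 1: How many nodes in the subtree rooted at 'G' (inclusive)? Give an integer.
Answer: 4

Derivation:
Subtree rooted at G contains: A, B, G, M
Count = 4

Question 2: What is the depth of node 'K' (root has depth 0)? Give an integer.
Answer: 1

Derivation:
Path from root to K: L -> K
Depth = number of edges = 1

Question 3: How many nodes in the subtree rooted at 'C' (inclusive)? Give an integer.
Answer: 5

Derivation:
Subtree rooted at C contains: A, B, C, G, M
Count = 5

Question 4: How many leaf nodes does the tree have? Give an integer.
Leaves (nodes with no children): E, H, J, M

Answer: 4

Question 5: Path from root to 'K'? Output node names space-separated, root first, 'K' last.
Answer: L K

Derivation:
Walk down from root: L -> K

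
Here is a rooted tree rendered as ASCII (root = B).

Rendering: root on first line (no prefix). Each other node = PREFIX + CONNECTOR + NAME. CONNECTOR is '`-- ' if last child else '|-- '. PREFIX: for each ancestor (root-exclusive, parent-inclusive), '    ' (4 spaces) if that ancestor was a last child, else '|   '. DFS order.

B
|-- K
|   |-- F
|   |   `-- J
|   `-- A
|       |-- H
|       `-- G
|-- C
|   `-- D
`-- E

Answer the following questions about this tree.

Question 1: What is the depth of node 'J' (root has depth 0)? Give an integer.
Path from root to J: B -> K -> F -> J
Depth = number of edges = 3

Answer: 3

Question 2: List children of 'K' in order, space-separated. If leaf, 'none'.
Node K's children (from adjacency): F, A

Answer: F A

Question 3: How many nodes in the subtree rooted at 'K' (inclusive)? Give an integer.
Subtree rooted at K contains: A, F, G, H, J, K
Count = 6

Answer: 6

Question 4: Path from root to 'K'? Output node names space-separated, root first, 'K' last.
Walk down from root: B -> K

Answer: B K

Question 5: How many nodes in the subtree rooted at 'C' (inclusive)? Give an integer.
Answer: 2

Derivation:
Subtree rooted at C contains: C, D
Count = 2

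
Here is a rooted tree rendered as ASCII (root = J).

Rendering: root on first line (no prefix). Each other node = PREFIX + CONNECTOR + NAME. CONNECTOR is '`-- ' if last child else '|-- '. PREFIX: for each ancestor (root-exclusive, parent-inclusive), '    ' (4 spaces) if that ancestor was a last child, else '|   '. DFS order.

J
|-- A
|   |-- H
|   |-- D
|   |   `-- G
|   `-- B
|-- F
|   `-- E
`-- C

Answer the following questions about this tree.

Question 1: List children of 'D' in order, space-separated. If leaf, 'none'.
Answer: G

Derivation:
Node D's children (from adjacency): G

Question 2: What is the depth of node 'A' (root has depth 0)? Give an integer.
Answer: 1

Derivation:
Path from root to A: J -> A
Depth = number of edges = 1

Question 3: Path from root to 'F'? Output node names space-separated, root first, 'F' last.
Walk down from root: J -> F

Answer: J F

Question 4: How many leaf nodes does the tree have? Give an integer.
Leaves (nodes with no children): B, C, E, G, H

Answer: 5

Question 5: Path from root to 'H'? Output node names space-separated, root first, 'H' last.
Answer: J A H

Derivation:
Walk down from root: J -> A -> H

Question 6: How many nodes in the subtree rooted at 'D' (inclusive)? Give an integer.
Subtree rooted at D contains: D, G
Count = 2

Answer: 2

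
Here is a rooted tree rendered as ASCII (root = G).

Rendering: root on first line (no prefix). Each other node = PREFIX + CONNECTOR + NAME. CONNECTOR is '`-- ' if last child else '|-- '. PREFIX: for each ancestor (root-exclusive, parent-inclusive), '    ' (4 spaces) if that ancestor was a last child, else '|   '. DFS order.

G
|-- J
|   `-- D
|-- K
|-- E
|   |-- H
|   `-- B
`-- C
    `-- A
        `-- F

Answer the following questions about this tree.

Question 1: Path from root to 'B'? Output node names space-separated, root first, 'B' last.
Answer: G E B

Derivation:
Walk down from root: G -> E -> B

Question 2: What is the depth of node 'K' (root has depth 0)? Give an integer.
Path from root to K: G -> K
Depth = number of edges = 1

Answer: 1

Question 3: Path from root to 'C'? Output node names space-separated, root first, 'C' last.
Answer: G C

Derivation:
Walk down from root: G -> C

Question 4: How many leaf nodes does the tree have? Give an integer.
Answer: 5

Derivation:
Leaves (nodes with no children): B, D, F, H, K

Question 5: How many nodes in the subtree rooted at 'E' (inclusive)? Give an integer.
Answer: 3

Derivation:
Subtree rooted at E contains: B, E, H
Count = 3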